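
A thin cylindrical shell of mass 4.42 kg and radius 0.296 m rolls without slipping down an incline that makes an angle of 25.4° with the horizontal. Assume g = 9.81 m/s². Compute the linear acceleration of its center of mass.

Translation along the incline: Mg sinθ − f = Ma.
Rotation about the center: fR = Iα with I = MR². No-slip gives a = αR, so f = (I/R²)a = M a.
Substituting: Mg sinθ = (1 + 1.000)Ma, so a = g sinθ/(1 + 1.000) = (9.81) sin 25.4° / 2.000 = 2.104 m/s².

a ≈ 2.10 m/s²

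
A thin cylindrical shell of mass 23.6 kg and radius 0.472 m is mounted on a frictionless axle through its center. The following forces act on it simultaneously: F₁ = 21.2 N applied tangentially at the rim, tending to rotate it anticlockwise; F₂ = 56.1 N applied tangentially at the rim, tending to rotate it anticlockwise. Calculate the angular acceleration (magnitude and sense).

I = MR² = (23.6)(0.472)² = 5.258 kg·m².
Taking anticlockwise as positive: τ₁ = +(21.2)(0.472) = +10.01 N·m; τ₂ = +(56.1)(0.472) = +26.48 N·m.
Net torque τ = 36.49 N·m.
α = τ/I = 36.49/5.258 = 6.939 rad/s².

α ≈ 6.94 rad/s², anticlockwise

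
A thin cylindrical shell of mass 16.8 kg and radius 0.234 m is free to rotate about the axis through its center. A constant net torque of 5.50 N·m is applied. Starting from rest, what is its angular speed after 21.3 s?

I = MR² = (16.8)(0.234)² = 0.9199 kg·m².
α = τ/I = 5.50/0.9199 = 5.979 rad/s².
ω = ω₀ + αt = 0 + (5.979)(21.3) = 127.4 rad/s.

ω ≈ 127 rad/s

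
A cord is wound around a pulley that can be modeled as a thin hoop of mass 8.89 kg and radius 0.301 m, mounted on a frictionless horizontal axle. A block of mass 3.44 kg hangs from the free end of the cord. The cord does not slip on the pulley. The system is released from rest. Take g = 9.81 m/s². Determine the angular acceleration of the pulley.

α ≈ 9.09 rad/s²

I = MR² = (8.89)(0.301)² = 0.8054 kg·m².
Block: mg − T = ma. Pulley: TR = Iα. No-slip: a = αR, so T = (I/R²)a = 8.890·a.
Then mg = (m + 8.890)a, so a = (3.44)(9.81)/(3.44 + 8.890) = 2.737 m/s².
α = a/R = 2.737/0.301 = 9.093 rad/s².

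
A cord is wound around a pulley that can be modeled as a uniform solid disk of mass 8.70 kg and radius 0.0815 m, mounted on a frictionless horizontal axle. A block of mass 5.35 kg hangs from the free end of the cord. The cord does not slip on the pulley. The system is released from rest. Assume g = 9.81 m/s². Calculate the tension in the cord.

I = ½MR² = (1/2)(8.70)(0.0815)² = 0.02889 kg·m².
Block: mg − T = ma. Pulley: TR = Iα. No-slip: a = αR, so T = (I/R²)a = 4.350·a.
Then mg = (m + 4.350)a, so a = (5.35)(9.81)/(5.35 + 4.350) = 5.411 m/s².
T = 4.350·a = 23.54 N.

T ≈ 23.5 N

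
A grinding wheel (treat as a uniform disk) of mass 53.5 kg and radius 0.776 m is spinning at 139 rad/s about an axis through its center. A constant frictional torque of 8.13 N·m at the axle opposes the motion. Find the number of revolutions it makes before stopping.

I = ½MR² = (1/2)(53.5)(0.776)² = 16.11 kg·m².
The net torque has magnitude 8.13 N·m, opposing ω.
|α| = τ/I = 8.130/16.11 = 0.5047 rad/s² (deceleration).
ω² = ω₀² − 2|α|θ with ω = 0 ⇒ θ = ω₀²/(2|α|) = 19140 rad = 3046 rev.

≈ 3050 revolutions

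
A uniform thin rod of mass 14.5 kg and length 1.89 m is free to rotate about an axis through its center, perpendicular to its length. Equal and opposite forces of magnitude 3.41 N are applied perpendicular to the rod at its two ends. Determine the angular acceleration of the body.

I = (1/12)ML² = (1/12)(14.5)(1.89)² = 4.316 kg·m².
The couple gives τ = F·(L/2) + F·(L/2) = F L = (3.41)(1.89) = 6.445 N·m.
Newton's second law for rotation, τ = Iα, gives α = τ/I = 6.445/4.316 = 1.493 rad/s².

α ≈ 1.49 rad/s²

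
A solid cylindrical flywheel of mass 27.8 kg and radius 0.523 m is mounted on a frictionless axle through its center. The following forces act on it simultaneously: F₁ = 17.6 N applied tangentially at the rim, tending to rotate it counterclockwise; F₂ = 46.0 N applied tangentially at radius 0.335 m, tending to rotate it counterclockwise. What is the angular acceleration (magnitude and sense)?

I = ½MR² = (1/2)(27.8)(0.523)² = 3.802 kg·m².
Taking counterclockwise as positive: τ₁ = +(17.6)(0.523) = +9.205 N·m; τ₂ = +(46.0)(0.335) = +15.41 N·m.
Net torque τ = 24.61 N·m.
α = τ/I = 24.61/3.802 = 6.474 rad/s².

α ≈ 6.47 rad/s², counterclockwise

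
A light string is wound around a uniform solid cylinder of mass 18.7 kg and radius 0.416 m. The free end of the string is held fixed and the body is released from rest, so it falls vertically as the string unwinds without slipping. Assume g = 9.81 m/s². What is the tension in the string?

Translation: Mg − T = Ma. Rotation about the center: TR = Iα with I = ½MR².
With a = αR: T = (I/R²)a = (1/2)M a, so Mg = (1 + 0.5000)Ma.
a = g/(1 + 0.5000) = 9.81/1.500 = 6.540 m/s².
T = 0.5000·M·a = (0.5000)(18.7)(6.540) = 61.15 N.

T ≈ 61.1 N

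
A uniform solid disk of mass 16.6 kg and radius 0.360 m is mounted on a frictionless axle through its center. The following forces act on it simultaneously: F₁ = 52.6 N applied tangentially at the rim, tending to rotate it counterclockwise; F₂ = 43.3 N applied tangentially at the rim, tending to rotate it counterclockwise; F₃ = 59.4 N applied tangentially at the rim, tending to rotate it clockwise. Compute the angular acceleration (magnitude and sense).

I = ½MR² = (1/2)(16.6)(0.360)² = 1.076 kg·m².
Taking counterclockwise as positive: τ₁ = +(52.6)(0.360) = +18.94 N·m; τ₂ = +(43.3)(0.360) = +15.59 N·m; τ₃ = −(59.4)(0.360) = −21.38 N·m.
Net torque τ = 13.14 N·m.
α = τ/I = 13.14/1.076 = 12.22 rad/s².

α ≈ 12.2 rad/s², counterclockwise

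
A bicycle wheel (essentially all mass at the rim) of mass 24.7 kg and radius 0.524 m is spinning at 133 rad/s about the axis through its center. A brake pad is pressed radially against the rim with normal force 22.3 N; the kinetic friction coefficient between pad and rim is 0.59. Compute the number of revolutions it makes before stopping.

I = MR² = (24.7)(0.524)² = 6.782 kg·m².
Friction force f = μN = (0.59)(22.3) = 13.16 N at the rim; torque magnitude τ = fR = 6.894 N·m, opposing ω.
|α| = τ/I = 6.894/6.782 = 1.017 rad/s² (deceleration).
ω² = ω₀² − 2|α|θ with ω = 0 ⇒ θ = ω₀²/(2|α|) = 8701 rad = 1385 rev.

≈ 1380 revolutions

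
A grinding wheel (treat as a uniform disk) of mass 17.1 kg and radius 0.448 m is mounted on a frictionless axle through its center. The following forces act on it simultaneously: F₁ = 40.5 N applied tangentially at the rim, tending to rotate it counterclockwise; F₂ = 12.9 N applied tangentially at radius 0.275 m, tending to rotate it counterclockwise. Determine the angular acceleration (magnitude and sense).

α ≈ 12.6 rad/s², counterclockwise

I = ½MR² = (1/2)(17.1)(0.448)² = 1.716 kg·m².
Taking counterclockwise as positive: τ₁ = +(40.5)(0.448) = +18.14 N·m; τ₂ = +(12.9)(0.275) = +3.548 N·m.
Net torque τ = 21.69 N·m.
α = τ/I = 21.69/1.716 = 12.64 rad/s².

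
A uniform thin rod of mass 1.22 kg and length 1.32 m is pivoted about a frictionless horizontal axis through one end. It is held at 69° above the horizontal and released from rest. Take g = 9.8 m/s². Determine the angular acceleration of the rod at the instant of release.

About the pivot, I = (1/3)ML² = (1/3)(1.22)(1.32)² = 0.7086 kg·m².
The weight acts at the center, a distance L/2 = 0.6600 m from the pivot; τ = Mg(L/2) cos 69° = 2.828 N·m.
α = τ/I = 2.828/0.7086 = 3.991 rad/s².

α ≈ 3.99 rad/s²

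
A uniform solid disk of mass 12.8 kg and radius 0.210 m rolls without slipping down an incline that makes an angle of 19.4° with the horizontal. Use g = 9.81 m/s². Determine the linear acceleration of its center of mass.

a ≈ 2.17 m/s²

Translation along the incline: Mg sinθ − f = Ma.
Rotation about the center: fR = Iα with I = ½MR². No-slip gives a = αR, so f = (I/R²)a = (1/2)M a.
Substituting: Mg sinθ = (1 + 0.5000)Ma, so a = g sinθ/(1 + 0.5000) = (9.81) sin 19.4° / 1.500 = 2.172 m/s².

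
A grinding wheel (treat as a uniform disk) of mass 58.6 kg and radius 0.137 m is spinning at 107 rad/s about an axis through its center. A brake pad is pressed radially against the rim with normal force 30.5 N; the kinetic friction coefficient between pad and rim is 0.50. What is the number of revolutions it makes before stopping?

I = ½MR² = (1/2)(58.6)(0.137)² = 0.5499 kg·m².
Friction force f = μN = (0.50)(30.5) = 15.25 N at the rim; torque magnitude τ = fR = 2.089 N·m, opposing ω.
|α| = τ/I = 2.089/0.5499 = 3.799 rad/s² (deceleration).
ω² = ω₀² − 2|α|θ with ω = 0 ⇒ θ = ω₀²/(2|α|) = 1507 rad = 239.8 rev.

≈ 240 revolutions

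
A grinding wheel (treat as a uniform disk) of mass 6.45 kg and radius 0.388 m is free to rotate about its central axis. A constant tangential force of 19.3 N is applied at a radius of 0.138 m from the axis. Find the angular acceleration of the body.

I = ½MR² = (1/2)(6.45)(0.388)² = 0.4855 kg·m².
τ = F·r = (19.3)(0.138) = 2.663 N·m.
From τ = Iα: α = 2.663/0.4855 = 5.486 rad/s².

α ≈ 5.49 rad/s²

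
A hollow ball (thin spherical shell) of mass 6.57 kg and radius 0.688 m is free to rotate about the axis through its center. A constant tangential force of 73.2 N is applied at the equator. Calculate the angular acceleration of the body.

I = (2/3)MR² = (2/3)(6.57)(0.688)² = 2.073 kg·m².
τ = F R = (73.2)(0.688) = 50.36 N·m.
Newton's second law for rotation, τ = Iα, gives α = τ/I = 50.36/2.073 = 24.29 rad/s².

α ≈ 24.3 rad/s²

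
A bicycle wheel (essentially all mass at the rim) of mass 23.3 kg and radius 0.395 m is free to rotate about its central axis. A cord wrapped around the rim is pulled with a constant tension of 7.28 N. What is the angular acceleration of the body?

α ≈ 0.791 rad/s²

I = MR² = (23.3)(0.395)² = 3.635 kg·m².
τ = F R = (7.28)(0.395) = 2.876 N·m.
Newton's second law for rotation, τ = Iα, gives α = τ/I = 2.876/3.635 = 0.7910 rad/s².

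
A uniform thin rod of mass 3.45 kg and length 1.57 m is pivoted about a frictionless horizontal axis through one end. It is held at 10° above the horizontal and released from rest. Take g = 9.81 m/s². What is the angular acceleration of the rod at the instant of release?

About the pivot, I = (1/3)ML² = (1/3)(3.45)(1.57)² = 2.835 kg·m².
The weight acts at the center, a distance L/2 = 0.7850 m from the pivot; τ = Mg(L/2) cos 10° = 26.16 N·m.
α = τ/I = 26.16/2.835 = 9.230 rad/s².
(Equivalently α = (3g/(2L)) cos 10° = 9.230 rad/s².)

α ≈ 9.23 rad/s²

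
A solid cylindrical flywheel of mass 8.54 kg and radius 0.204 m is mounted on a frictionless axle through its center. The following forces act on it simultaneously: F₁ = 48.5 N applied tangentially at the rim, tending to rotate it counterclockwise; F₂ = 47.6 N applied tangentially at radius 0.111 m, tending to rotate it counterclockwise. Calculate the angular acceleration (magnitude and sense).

α ≈ 85.4 rad/s², counterclockwise

I = ½MR² = (1/2)(8.54)(0.204)² = 0.1777 kg·m².
Taking counterclockwise as positive: τ₁ = +(48.5)(0.204) = +9.894 N·m; τ₂ = +(47.6)(0.111) = +5.284 N·m.
Net torque τ = 15.18 N·m.
α = τ/I = 15.18/0.1777 = 85.41 rad/s².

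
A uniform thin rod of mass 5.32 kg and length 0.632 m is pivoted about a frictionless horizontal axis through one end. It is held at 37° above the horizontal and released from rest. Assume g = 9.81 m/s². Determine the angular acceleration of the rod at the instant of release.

α ≈ 18.6 rad/s²

About the pivot, I = (1/3)ML² = (1/3)(5.32)(0.632)² = 0.7083 kg·m².
The weight acts at the center, a distance L/2 = 0.3160 m from the pivot; τ = Mg(L/2) cos 37° = 13.17 N·m.
α = τ/I = 13.17/0.7083 = 18.59 rad/s².
(Equivalently α = (3g/(2L)) cos 37° = 18.59 rad/s².)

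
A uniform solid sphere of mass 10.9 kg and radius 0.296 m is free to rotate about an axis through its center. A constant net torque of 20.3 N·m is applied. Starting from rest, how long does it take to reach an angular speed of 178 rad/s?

I = (2/5)MR² = (2/5)(10.9)(0.296)² = 0.3820 kg·m².
α = τ/I = 20.3/0.3820 = 53.14 rad/s².
ω = αt ⇒ t = ω/α = 178/53.14 = 3.350 s.

t ≈ 3.35 s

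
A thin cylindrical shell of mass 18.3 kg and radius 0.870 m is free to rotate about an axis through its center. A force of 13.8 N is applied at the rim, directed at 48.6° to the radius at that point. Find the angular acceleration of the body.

α ≈ 0.650 rad/s²

I = MR² = (18.3)(0.870)² = 13.85 kg·m².
Only the tangential component produces torque: τ = F R sinθ = (13.8)(0.870) sin 48.6° = 9.006 N·m.
From τ = Iα: α = 9.006/13.85 = 0.6502 rad/s².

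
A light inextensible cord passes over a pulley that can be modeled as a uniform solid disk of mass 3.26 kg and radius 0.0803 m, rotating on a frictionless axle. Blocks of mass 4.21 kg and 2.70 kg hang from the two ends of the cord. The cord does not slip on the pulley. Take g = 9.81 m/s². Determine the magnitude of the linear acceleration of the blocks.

a ≈ 1.73 m/s²

I = ½MR² = (1/2)(3.26)(0.0803)² = 0.01051 kg·m².
Heavier block: m₁g − T₁ = m₁a. Lighter block: T₂ − m₂g = m₂a.
Pulley: (T₁ − T₂)R = Iα = I(a/R), so T₁ − T₂ = (I/R²)a = (1/2)M_p a = 1.630·a.
Adding the three: (m₁ − m₂)g = (m₁ + m₂ + 1.630)a, so a = (4.21 − 2.70)(9.81)/(4.21 + 2.70 + 1.630) = 1.735 m/s².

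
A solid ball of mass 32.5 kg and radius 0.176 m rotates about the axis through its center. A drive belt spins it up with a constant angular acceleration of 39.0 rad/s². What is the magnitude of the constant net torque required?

I = (2/5)MR² = (2/5)(32.5)(0.176)² = 0.4027 kg·m².
τ = Iα = (0.4027)(39.00) = 15.70 N·m.

τ ≈ 15.7 N·m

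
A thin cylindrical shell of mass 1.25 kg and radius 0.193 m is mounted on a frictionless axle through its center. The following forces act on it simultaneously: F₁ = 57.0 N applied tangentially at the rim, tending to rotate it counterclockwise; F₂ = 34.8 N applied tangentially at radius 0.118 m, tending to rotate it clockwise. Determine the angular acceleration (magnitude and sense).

I = MR² = (1.25)(0.193)² = 0.04656 kg·m².
Taking counterclockwise as positive: τ₁ = +(57.0)(0.193) = +11.00 N·m; τ₂ = −(34.8)(0.118) = −4.106 N·m.
Net torque τ = 6.895 N·m.
α = τ/I = 6.895/0.04656 = 148.1 rad/s².

α ≈ 148 rad/s², counterclockwise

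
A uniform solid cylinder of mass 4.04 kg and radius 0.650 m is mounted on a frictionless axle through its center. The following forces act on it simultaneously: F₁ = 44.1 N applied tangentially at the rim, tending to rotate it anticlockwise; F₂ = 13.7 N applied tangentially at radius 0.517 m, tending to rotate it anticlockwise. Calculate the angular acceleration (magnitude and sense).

I = ½MR² = (1/2)(4.04)(0.650)² = 0.8535 kg·m².
Taking anticlockwise as positive: τ₁ = +(44.1)(0.650) = +28.67 N·m; τ₂ = +(13.7)(0.517) = +7.083 N·m.
Net torque τ = 35.75 N·m.
α = τ/I = 35.75/0.8535 = 41.89 rad/s².

α ≈ 41.9 rad/s², anticlockwise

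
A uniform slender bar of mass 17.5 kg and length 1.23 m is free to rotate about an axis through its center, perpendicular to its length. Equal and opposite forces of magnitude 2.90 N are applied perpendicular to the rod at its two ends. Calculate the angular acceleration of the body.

α ≈ 1.62 rad/s²

I = (1/12)ML² = (1/12)(17.5)(1.23)² = 2.206 kg·m².
The couple gives τ = F·(L/2) + F·(L/2) = F L = (2.90)(1.23) = 3.567 N·m.
Newton's second law for rotation, τ = Iα, gives α = τ/I = 3.567/2.206 = 1.617 rad/s².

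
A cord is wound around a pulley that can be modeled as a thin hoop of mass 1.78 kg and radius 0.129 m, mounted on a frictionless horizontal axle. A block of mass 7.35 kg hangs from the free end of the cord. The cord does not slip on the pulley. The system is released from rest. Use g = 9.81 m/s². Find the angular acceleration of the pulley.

I = MR² = (1.78)(0.129)² = 0.02962 kg·m².
Block: mg − T = ma. Pulley: TR = Iα. No-slip: a = αR, so T = (I/R²)a = 1.780·a.
Then mg = (m + 1.780)a, so a = (7.35)(9.81)/(7.35 + 1.780) = 7.897 m/s².
α = a/R = 7.897/0.129 = 61.22 rad/s².

α ≈ 61.2 rad/s²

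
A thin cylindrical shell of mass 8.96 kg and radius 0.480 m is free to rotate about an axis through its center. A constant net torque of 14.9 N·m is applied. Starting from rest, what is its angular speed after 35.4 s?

ω ≈ 256 rad/s

I = MR² = (8.96)(0.480)² = 2.064 kg·m².
α = τ/I = 14.9/2.064 = 7.218 rad/s².
ω = ω₀ + αt = 0 + (7.218)(35.4) = 255.5 rad/s.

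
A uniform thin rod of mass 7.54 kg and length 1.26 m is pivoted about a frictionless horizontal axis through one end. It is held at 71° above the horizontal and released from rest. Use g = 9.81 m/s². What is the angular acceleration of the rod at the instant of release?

About the pivot, I = (1/3)ML² = (1/3)(7.54)(1.26)² = 3.990 kg·m².
The weight acts at the center, a distance L/2 = 0.6300 m from the pivot; τ = Mg(L/2) cos 71° = 15.17 N·m.
α = τ/I = 15.17/3.990 = 3.802 rad/s².

α ≈ 3.80 rad/s²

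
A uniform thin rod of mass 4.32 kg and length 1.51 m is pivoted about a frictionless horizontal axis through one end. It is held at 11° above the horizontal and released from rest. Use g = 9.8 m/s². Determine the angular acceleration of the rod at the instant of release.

About the pivot, I = (1/3)ML² = (1/3)(4.32)(1.51)² = 3.283 kg·m².
The weight acts at the center, a distance L/2 = 0.7550 m from the pivot; τ = Mg(L/2) cos 11° = 31.38 N·m.
α = τ/I = 31.38/3.283 = 9.556 rad/s².
(Equivalently α = (3g/(2L)) cos 11° = 9.556 rad/s².)

α ≈ 9.56 rad/s²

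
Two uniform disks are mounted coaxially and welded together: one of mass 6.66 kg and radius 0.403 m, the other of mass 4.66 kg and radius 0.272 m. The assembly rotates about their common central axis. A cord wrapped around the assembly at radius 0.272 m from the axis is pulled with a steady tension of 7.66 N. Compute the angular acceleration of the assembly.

α ≈ 2.92 rad/s²

I = ½M₁R₁² + ½M₂R₂² = ½(6.66)(0.403)² + ½(4.66)(0.272)² = 0.7132 kg·m².
τ = F r = (7.66)(0.272) = 2.084 N·m.
α = τ/I = 2.084/0.7132 = 2.921 rad/s².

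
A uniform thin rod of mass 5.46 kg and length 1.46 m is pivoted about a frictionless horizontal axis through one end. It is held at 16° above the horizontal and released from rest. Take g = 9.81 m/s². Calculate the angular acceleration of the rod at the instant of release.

α ≈ 9.69 rad/s²

About the pivot, I = (1/3)ML² = (1/3)(5.46)(1.46)² = 3.880 kg·m².
The weight acts at the center, a distance L/2 = 0.7300 m from the pivot; τ = Mg(L/2) cos 16° = 37.59 N·m.
α = τ/I = 37.59/3.880 = 9.688 rad/s².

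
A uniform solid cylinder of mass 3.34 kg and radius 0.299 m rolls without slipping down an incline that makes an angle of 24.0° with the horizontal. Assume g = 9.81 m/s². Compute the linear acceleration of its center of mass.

Translation along the incline: Mg sinθ − f = Ma.
Rotation about the center: fR = Iα with I = ½MR². No-slip gives a = αR, so f = (I/R²)a = (1/2)M a.
Substituting: Mg sinθ = (1 + 0.5000)Ma, so a = g sinθ/(1 + 0.5000) = (9.81) sin 24.0° / 1.500 = 2.660 m/s².

a ≈ 2.66 m/s²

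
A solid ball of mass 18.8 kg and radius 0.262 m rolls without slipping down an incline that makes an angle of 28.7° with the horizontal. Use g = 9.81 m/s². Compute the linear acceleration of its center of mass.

Translation along the incline: Mg sinθ − f = Ma.
Rotation about the center: fR = Iα with I = (2/5)MR². No-slip gives a = αR, so f = (I/R²)a = (2/5)M a.
Substituting: Mg sinθ = (1 + 0.4000)Ma, so a = g sinθ/(1 + 0.4000) = (9.81) sin 28.7° / 1.400 = 3.365 m/s².

a ≈ 3.36 m/s²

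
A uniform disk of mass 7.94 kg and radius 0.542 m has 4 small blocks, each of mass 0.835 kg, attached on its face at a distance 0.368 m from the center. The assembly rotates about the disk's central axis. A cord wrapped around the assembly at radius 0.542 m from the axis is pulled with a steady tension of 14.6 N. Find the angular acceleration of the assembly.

I_disk = ½MR² = ½(7.94)(0.542)² = 1.166 kg·m².
I_blocks = 4·m·r² = 4(0.835)(0.368)² = 0.4523 kg·m².
Total I = 1.619 kg·m².
τ = F r = (14.6)(0.542) = 7.913 N·m.
α = τ/I = 7.913/1.619 = 4.889 rad/s².

α ≈ 4.89 rad/s²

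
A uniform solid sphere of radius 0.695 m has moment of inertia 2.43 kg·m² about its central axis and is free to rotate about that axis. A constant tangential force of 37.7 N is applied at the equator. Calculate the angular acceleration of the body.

τ = F R = (37.7)(0.695) = 26.20 N·m.
Newton's second law for rotation, τ = Iα, gives α = τ/I = 26.20/2.430 = 10.78 rad/s².

α ≈ 10.8 rad/s²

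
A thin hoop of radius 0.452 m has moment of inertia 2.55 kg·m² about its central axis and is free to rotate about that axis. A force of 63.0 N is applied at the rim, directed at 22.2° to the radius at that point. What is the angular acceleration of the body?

α ≈ 4.22 rad/s²

Only the tangential component produces torque: τ = F R sinθ = (63.0)(0.452) sin 22.2° = 10.76 N·m.
From τ = Iα: α = 10.76/2.550 = 4.219 rad/s².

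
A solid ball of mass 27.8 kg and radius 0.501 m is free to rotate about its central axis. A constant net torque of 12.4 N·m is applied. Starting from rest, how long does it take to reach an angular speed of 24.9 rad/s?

t ≈ 5.60 s

I = (2/5)MR² = (2/5)(27.8)(0.501)² = 2.791 kg·m².
α = τ/I = 12.4/2.791 = 4.443 rad/s².
ω = αt ⇒ t = ω/α = 24.9/4.443 = 5.605 s.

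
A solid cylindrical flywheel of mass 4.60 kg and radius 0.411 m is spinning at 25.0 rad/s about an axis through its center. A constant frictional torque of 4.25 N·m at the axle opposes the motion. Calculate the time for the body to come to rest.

t ≈ 2.29 s

I = ½MR² = (1/2)(4.60)(0.411)² = 0.3885 kg·m².
The net torque has magnitude 4.25 N·m, opposing ω.
|α| = τ/I = 4.250/0.3885 = 10.94 rad/s² (deceleration).
0 = ω₀ − |α|t ⇒ t = ω₀/|α| = 25.0/10.94 = 2.285 s.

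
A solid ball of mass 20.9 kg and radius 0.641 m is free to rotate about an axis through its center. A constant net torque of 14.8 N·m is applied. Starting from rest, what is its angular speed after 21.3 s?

ω ≈ 91.8 rad/s

I = (2/5)MR² = (2/5)(20.9)(0.641)² = 3.435 kg·m².
α = τ/I = 14.8/3.435 = 4.309 rad/s².
ω = ω₀ + αt = 0 + (4.309)(21.3) = 91.77 rad/s.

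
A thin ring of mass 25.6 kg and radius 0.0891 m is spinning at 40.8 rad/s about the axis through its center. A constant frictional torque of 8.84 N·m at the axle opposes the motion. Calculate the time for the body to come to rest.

t ≈ 0.938 s

I = MR² = (25.6)(0.0891)² = 0.2032 kg·m².
The net torque has magnitude 8.84 N·m, opposing ω.
|α| = τ/I = 8.840/0.2032 = 43.50 rad/s² (deceleration).
0 = ω₀ − |α|t ⇒ t = ω₀/|α| = 40.8/43.50 = 0.9380 s.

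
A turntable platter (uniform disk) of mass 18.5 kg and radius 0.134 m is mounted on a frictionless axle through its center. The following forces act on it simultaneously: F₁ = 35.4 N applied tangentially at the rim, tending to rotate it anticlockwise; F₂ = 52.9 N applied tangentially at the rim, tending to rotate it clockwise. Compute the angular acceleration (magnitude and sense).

I = ½MR² = (1/2)(18.5)(0.134)² = 0.1661 kg·m².
Taking anticlockwise as positive: τ₁ = +(35.4)(0.134) = +4.744 N·m; τ₂ = −(52.9)(0.134) = −7.089 N·m.
Net torque τ = -2.345 N·m.
α = τ/I = -2.345/0.1661 = -14.12 rad/s².

α ≈ 14.1 rad/s², clockwise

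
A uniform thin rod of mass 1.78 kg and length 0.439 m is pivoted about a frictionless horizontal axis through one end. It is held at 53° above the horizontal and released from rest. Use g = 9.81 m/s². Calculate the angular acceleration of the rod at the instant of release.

About the pivot, I = (1/3)ML² = (1/3)(1.78)(0.439)² = 0.1143 kg·m².
The weight acts at the center, a distance L/2 = 0.2195 m from the pivot; τ = Mg(L/2) cos 53° = 2.307 N·m.
α = τ/I = 2.307/0.1143 = 20.17 rad/s².

α ≈ 20.2 rad/s²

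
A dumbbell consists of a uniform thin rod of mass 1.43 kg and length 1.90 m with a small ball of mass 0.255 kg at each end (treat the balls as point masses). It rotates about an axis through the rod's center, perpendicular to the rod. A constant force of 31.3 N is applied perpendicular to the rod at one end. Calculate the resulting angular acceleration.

α ≈ 33.4 rad/s²

I_rod = (1/12)ML² = (1/12)(1.43)(1.90)² = 0.4302 kg·m².
I_balls = 2·m·(L/2)² = 2(0.255)(0.9500)² = 0.4603 kg·m².
Total I = 0.8905 kg·m².
τ = F·(L/2) = (31.3)(0.950) = 29.73 N·m.
α = τ/I = 29.73/0.8905 = 33.39 rad/s².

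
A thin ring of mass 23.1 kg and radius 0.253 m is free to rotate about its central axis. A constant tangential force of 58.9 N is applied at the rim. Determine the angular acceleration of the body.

α ≈ 10.1 rad/s²

I = MR² = (23.1)(0.253)² = 1.479 kg·m².
τ = F R = (58.9)(0.253) = 14.90 N·m.
From τ = Iα: α = 14.90/1.479 = 10.08 rad/s².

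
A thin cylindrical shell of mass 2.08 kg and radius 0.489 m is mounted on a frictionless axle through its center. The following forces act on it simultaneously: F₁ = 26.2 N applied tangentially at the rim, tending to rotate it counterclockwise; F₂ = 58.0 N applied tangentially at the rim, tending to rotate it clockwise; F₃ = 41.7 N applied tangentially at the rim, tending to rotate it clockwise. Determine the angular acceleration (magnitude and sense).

I = MR² = (2.08)(0.489)² = 0.4974 kg·m².
Taking counterclockwise as positive: τ₁ = +(26.2)(0.489) = +12.81 N·m; τ₂ = −(58.0)(0.489) = −28.36 N·m; τ₃ = −(41.7)(0.489) = −20.39 N·m.
Net torque τ = -35.94 N·m.
α = τ/I = -35.94/0.4974 = -72.26 rad/s².

α ≈ 72.3 rad/s², clockwise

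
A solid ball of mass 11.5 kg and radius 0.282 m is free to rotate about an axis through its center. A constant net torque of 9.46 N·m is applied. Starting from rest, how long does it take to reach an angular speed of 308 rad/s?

t ≈ 11.9 s

I = (2/5)MR² = (2/5)(11.5)(0.282)² = 0.3658 kg·m².
α = τ/I = 9.46/0.3658 = 25.86 rad/s².
ω = αt ⇒ t = ω/α = 308/25.86 = 11.91 s.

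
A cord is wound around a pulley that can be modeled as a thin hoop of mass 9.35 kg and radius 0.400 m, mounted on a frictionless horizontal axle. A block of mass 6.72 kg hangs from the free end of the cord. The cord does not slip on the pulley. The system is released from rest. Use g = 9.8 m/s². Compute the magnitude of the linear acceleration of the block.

a ≈ 4.10 m/s²

I = MR² = (9.35)(0.400)² = 1.496 kg·m².
Block: mg − T = ma. Pulley: TR = Iα. No-slip: a = αR, so T = (I/R²)a = 9.350·a.
Then mg = (m + 9.350)a, so a = (6.72)(9.8)/(6.72 + 9.350) = 4.098 m/s².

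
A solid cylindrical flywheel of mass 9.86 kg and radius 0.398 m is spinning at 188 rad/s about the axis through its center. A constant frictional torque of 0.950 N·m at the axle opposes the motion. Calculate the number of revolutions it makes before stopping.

I = ½MR² = (1/2)(9.86)(0.398)² = 0.7809 kg·m².
The net torque has magnitude 0.950 N·m, opposing ω.
|α| = τ/I = 0.9500/0.7809 = 1.216 rad/s² (deceleration).
ω² = ω₀² − 2|α|θ with ω = 0 ⇒ θ = ω₀²/(2|α|) = 14530 rad = 2312 rev.

≈ 2310 revolutions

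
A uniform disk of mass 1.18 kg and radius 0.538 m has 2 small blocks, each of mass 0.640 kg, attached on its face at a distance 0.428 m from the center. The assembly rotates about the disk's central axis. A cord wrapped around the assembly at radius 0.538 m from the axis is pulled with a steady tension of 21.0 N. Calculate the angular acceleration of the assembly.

α ≈ 27.9 rad/s²

I_disk = ½MR² = ½(1.18)(0.538)² = 0.1708 kg·m².
I_blocks = 2·m·r² = 2(0.640)(0.428)² = 0.2345 kg·m².
Total I = 0.4052 kg·m².
τ = F r = (21.0)(0.538) = 11.30 N·m.
α = τ/I = 11.30/0.4052 = 27.88 rad/s².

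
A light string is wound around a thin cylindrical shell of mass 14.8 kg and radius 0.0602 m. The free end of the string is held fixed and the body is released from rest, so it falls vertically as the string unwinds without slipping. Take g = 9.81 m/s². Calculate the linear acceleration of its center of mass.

a ≈ 4.91 m/s²

Translation: Mg − T = Ma. Rotation about the center: TR = Iα with I = MR².
With a = αR: T = (I/R²)a = M a, so Mg = (1 + 1.000)Ma.
a = g/(1 + 1.000) = 9.81/2.000 = 4.905 m/s².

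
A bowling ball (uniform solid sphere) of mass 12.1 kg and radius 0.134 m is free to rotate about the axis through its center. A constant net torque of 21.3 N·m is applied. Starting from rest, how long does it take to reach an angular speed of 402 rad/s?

I = (2/5)MR² = (2/5)(12.1)(0.134)² = 0.08691 kg·m².
α = τ/I = 21.3/0.08691 = 245.1 rad/s².
ω = αt ⇒ t = ω/α = 402/245.1 = 1.640 s.

t ≈ 1.64 s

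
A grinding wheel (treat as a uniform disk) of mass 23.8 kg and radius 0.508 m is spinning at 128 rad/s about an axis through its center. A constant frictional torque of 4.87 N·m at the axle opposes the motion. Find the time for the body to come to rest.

t ≈ 80.7 s

I = ½MR² = (1/2)(23.8)(0.508)² = 3.071 kg·m².
The net torque has magnitude 4.87 N·m, opposing ω.
|α| = τ/I = 4.870/3.071 = 1.586 rad/s² (deceleration).
0 = ω₀ − |α|t ⇒ t = ω₀/|α| = 128/1.586 = 80.72 s.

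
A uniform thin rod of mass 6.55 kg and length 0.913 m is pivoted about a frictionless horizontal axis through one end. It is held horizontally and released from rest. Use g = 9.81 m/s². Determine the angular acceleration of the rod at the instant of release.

α ≈ 16.1 rad/s²

About the pivot, I = (1/3)ML² = (1/3)(6.55)(0.913)² = 1.820 kg·m².
The weight acts at the center, a distance L/2 = 0.4565 m from the pivot; τ = Mg(L/2) = 29.33 N·m.
α = τ/I = 29.33/1.820 = 16.12 rad/s².
(Equivalently α = (3g/(2L)) = 16.12 rad/s².)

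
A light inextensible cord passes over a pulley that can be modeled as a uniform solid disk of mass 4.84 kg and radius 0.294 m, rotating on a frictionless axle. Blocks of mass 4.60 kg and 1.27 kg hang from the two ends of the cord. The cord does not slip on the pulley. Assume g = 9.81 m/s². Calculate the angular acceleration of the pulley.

I = ½MR² = (1/2)(4.84)(0.294)² = 0.2092 kg·m².
Heavier block: m₁g − T₁ = m₁a. Lighter block: T₂ − m₂g = m₂a.
Pulley: (T₁ − T₂)R = Iα = I(a/R), so T₁ − T₂ = (I/R²)a = (1/2)M_p a = 2.420·a.
Adding the three: (m₁ − m₂)g = (m₁ + m₂ + 2.420)a, so a = (4.60 − 1.27)(9.81)/(4.60 + 1.27 + 2.420) = 3.941 m/s².
α = a/R = 3.941/0.294 = 13.40 rad/s².

α ≈ 13.4 rad/s²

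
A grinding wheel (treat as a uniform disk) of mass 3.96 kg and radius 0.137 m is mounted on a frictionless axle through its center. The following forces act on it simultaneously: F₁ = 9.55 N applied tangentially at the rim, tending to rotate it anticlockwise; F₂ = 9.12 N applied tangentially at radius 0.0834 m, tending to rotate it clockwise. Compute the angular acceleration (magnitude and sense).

I = ½MR² = (1/2)(3.96)(0.137)² = 0.03716 kg·m².
Taking anticlockwise as positive: τ₁ = +(9.55)(0.137) = +1.308 N·m; τ₂ = −(9.12)(0.0834) = −0.7606 N·m.
Net torque τ = 0.5477 N·m.
α = τ/I = 0.5477/0.03716 = 14.74 rad/s².

α ≈ 14.7 rad/s², anticlockwise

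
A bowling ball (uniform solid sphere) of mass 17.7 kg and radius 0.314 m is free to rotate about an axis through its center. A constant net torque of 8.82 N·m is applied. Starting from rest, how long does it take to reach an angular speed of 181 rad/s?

I = (2/5)MR² = (2/5)(17.7)(0.314)² = 0.6981 kg·m².
α = τ/I = 8.82/0.6981 = 12.64 rad/s².
ω = αt ⇒ t = ω/α = 181/12.64 = 14.33 s.

t ≈ 14.3 s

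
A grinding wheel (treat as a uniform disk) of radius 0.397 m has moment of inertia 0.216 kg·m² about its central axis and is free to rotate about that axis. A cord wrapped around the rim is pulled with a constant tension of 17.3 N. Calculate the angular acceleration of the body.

τ = F R = (17.3)(0.397) = 6.868 N·m.
From τ = Iα: α = 6.868/0.2160 = 31.80 rad/s².

α ≈ 31.8 rad/s²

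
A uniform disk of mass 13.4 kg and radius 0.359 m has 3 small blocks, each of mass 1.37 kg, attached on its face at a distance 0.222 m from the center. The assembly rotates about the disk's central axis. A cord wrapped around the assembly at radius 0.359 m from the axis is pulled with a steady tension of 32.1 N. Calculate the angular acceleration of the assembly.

I_disk = ½MR² = ½(13.4)(0.359)² = 0.8635 kg·m².
I_blocks = 3·m·r² = 3(1.37)(0.222)² = 0.2026 kg·m².
Total I = 1.066 kg·m².
τ = F r = (32.1)(0.359) = 11.52 N·m.
α = τ/I = 11.52/1.066 = 10.81 rad/s².

α ≈ 10.8 rad/s²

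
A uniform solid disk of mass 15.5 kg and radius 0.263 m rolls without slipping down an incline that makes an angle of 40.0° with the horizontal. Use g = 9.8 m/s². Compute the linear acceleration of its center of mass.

Translation along the incline: Mg sinθ − f = Ma.
Rotation about the center: fR = Iα with I = ½MR². No-slip gives a = αR, so f = (I/R²)a = (1/2)M a.
Substituting: Mg sinθ = (1 + 0.5000)Ma, so a = g sinθ/(1 + 0.5000) = (9.8) sin 40.0° / 1.500 = 4.200 m/s².

a ≈ 4.20 m/s²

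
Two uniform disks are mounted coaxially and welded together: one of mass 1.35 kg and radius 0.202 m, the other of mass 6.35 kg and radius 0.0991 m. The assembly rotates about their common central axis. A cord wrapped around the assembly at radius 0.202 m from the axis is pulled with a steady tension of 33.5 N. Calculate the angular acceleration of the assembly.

α ≈ 115 rad/s²

I = ½M₁R₁² + ½M₂R₂² = ½(1.35)(0.202)² + ½(6.35)(0.0991)² = 0.05872 kg·m².
τ = F r = (33.5)(0.202) = 6.767 N·m.
α = τ/I = 6.767/0.05872 = 115.2 rad/s².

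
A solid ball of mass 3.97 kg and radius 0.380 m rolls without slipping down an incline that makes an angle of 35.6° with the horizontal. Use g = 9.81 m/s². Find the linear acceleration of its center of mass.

a ≈ 4.08 m/s²

Translation along the incline: Mg sinθ − f = Ma.
Rotation about the center: fR = Iα with I = (2/5)MR². No-slip gives a = αR, so f = (I/R²)a = (2/5)M a.
Substituting: Mg sinθ = (1 + 0.4000)Ma, so a = g sinθ/(1 + 0.4000) = (9.81) sin 35.6° / 1.400 = 4.079 m/s².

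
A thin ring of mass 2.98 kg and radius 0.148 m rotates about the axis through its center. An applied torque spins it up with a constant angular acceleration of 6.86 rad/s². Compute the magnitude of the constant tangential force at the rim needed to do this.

I = MR² = (2.98)(0.148)² = 0.06527 kg·m².
The required torque is τ = Iα = (0.06527)(6.860) = 0.4478 N·m.
A tangential force at the rim gives τ = FR, so F = τ/R = 0.4478/0.148 = 3.026 N.

F ≈ 3.03 N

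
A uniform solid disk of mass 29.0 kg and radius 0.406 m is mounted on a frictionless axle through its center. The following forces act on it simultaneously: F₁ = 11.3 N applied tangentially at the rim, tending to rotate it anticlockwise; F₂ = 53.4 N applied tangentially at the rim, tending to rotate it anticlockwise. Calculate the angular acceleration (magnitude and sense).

I = ½MR² = (1/2)(29.0)(0.406)² = 2.390 kg·m².
Taking anticlockwise as positive: τ₁ = +(11.3)(0.406) = +4.588 N·m; τ₂ = +(53.4)(0.406) = +21.68 N·m.
Net torque τ = 26.27 N·m.
α = τ/I = 26.27/2.390 = 10.99 rad/s².

α ≈ 11.0 rad/s², anticlockwise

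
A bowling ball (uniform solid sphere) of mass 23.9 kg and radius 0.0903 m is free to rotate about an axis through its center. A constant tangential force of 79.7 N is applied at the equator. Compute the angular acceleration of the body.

I = (2/5)MR² = (2/5)(23.9)(0.0903)² = 0.07795 kg·m².
τ = F R = (79.7)(0.0903) = 7.197 N·m.
From τ = Iα: α = 7.197/0.07795 = 92.32 rad/s².

α ≈ 92.3 rad/s²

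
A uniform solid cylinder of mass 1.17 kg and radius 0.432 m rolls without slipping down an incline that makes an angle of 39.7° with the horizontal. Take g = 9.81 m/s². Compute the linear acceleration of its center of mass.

Translation along the incline: Mg sinθ − f = Ma.
Rotation about the center: fR = Iα with I = ½MR². No-slip gives a = αR, so f = (I/R²)a = (1/2)M a.
Substituting: Mg sinθ = (1 + 0.5000)Ma, so a = g sinθ/(1 + 0.5000) = (9.81) sin 39.7° / 1.500 = 4.178 m/s².

a ≈ 4.18 m/s²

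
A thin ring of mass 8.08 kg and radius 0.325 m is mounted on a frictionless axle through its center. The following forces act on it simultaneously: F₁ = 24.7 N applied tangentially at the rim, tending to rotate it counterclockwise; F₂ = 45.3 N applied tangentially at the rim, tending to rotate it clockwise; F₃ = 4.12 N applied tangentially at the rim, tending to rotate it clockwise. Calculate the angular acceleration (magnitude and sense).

I = MR² = (8.08)(0.325)² = 0.8535 kg·m².
Taking counterclockwise as positive: τ₁ = +(24.7)(0.325) = +8.027 N·m; τ₂ = −(45.3)(0.325) = −14.72 N·m; τ₃ = −(4.12)(0.325) = −1.339 N·m.
Net torque τ = -8.034 N·m.
α = τ/I = -8.034/0.8535 = -9.414 rad/s².

α ≈ 9.41 rad/s², clockwise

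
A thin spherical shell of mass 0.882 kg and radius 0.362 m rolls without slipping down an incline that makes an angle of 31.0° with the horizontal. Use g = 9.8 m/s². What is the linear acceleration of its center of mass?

Translation along the incline: Mg sinθ − f = Ma.
Rotation about the center: fR = Iα with I = (2/3)MR². No-slip gives a = αR, so f = (I/R²)a = (2/3)M a.
Substituting: Mg sinθ = (1 + 0.6667)Ma, so a = g sinθ/(1 + 0.6667) = (9.8) sin 31.0° / 1.667 = 3.028 m/s².

a ≈ 3.03 m/s²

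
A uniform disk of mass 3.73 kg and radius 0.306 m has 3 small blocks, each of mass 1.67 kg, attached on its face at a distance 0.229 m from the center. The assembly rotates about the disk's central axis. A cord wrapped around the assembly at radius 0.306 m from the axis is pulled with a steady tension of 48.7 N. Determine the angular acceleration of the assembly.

α ≈ 34.1 rad/s²

I_disk = ½MR² = ½(3.73)(0.306)² = 0.1746 kg·m².
I_blocks = 3·m·r² = 3(1.67)(0.229)² = 0.2627 kg·m².
Total I = 0.4374 kg·m².
τ = F r = (48.7)(0.306) = 14.90 N·m.
α = τ/I = 14.90/0.4374 = 34.07 rad/s².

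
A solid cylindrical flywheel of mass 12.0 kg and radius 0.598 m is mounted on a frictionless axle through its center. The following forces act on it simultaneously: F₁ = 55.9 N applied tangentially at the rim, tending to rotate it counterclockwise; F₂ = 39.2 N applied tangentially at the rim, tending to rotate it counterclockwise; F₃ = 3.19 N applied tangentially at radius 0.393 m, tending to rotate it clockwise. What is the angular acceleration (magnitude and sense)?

I = ½MR² = (1/2)(12.0)(0.598)² = 2.146 kg·m².
Taking counterclockwise as positive: τ₁ = +(55.9)(0.598) = +33.43 N·m; τ₂ = +(39.2)(0.598) = +23.44 N·m; τ₃ = −(3.19)(0.393) = −1.254 N·m.
Net torque τ = 55.62 N·m.
α = τ/I = 55.62/2.146 = 25.92 rad/s².

α ≈ 25.9 rad/s², counterclockwise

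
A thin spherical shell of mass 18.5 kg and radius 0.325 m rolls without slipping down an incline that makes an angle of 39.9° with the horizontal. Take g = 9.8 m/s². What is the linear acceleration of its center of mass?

a ≈ 3.77 m/s²

Translation along the incline: Mg sinθ − f = Ma.
Rotation about the center: fR = Iα with I = (2/3)MR². No-slip gives a = αR, so f = (I/R²)a = (2/3)M a.
Substituting: Mg sinθ = (1 + 0.6667)Ma, so a = g sinθ/(1 + 0.6667) = (9.8) sin 39.9° / 1.667 = 3.772 m/s².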